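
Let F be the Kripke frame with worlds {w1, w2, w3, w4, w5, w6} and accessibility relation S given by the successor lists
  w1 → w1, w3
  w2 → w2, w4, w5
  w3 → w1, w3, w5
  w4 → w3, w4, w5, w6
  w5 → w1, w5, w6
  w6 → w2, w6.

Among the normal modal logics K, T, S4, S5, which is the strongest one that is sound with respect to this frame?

T

Reflexive (axiom T): yes — every world is S-related to itself.
Transitive (axiom 4): no — w1 S w3 and w3 S w5, but not w1 S w5.
Euclidean (axiom 5): no — w2 S w5 and w2 S w4, but not w5 S w4.
So F validates K, T; S4 would additionally require S to be transitive. The strongest is T.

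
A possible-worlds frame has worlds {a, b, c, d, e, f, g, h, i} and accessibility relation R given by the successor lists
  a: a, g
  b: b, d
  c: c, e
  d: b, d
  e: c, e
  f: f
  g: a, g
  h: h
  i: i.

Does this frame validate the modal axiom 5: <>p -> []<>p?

By correspondence theory, 5 is valid on a frame iff R is Euclidean.
Euclidean: yes — any two successors of a common world are R-related.

Yes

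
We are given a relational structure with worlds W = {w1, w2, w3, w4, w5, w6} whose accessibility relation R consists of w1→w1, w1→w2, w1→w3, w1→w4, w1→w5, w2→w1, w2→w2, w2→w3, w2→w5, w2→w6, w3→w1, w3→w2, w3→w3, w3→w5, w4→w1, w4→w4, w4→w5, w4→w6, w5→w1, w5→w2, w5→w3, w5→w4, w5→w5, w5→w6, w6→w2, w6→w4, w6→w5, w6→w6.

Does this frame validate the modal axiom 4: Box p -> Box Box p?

No

The schema 4 characterises exactly the transitive frames.
Transitive: no — w1 R w2 and w2 R w6, but not w1 R w6.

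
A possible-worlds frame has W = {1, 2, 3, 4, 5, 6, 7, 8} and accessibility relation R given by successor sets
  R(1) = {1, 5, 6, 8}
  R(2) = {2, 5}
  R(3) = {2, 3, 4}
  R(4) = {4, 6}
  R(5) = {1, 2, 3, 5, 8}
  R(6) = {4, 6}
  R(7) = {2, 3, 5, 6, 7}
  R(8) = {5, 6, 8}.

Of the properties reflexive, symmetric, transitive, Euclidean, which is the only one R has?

Reflexive: yes — every world is R-related to itself.
Symmetric: no — 1 R 6 but not 6 R 1.
Transitive: no — 1 R 5 and 5 R 2, but not 1 R 2.
Euclidean: no — 1 R 5 and 1 R 6, but not 5 R 6.
Only reflexive holds.

reflexive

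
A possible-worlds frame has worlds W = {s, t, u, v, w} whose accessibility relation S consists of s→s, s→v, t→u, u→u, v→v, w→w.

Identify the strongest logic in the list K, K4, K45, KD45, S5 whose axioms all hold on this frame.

K4

Transitive (axiom 4): yes — every two-step S-path is closed by a direct edge.
Euclidean (axiom 5): no — s S v and s S s, but not v S s.
Serial (axiom D): yes — every world has a successor (e.g. s S s).
Reflexive (axiom T): no — t is not related to itself.
So F validates K, K4; K45 would additionally require S to be Euclidean. The strongest is K4.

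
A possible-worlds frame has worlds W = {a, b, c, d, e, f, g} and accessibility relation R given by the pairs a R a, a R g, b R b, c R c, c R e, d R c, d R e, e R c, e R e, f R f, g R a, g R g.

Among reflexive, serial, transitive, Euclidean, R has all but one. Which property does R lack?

Reflexive: no — d is not related to itself.
Serial: yes — every world has a successor (e.g. a R a).
Transitive: yes — every two-step R-path is closed by a direct edge.
Euclidean: yes — any two successors of a common world are R-related.
Only reflexive fails.

reflexive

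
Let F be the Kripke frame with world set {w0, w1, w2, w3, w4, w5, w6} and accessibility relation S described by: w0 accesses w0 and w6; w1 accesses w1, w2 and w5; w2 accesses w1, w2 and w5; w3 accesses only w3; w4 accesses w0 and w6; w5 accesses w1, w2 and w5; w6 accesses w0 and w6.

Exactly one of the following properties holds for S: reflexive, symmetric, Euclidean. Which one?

Reflexive: no — w4 is not related to itself.
Symmetric: no — w4 S w0 but not w0 S w4.
Euclidean: yes — any two successors of a common world are S-related.
Only Euclidean holds.

Euclidean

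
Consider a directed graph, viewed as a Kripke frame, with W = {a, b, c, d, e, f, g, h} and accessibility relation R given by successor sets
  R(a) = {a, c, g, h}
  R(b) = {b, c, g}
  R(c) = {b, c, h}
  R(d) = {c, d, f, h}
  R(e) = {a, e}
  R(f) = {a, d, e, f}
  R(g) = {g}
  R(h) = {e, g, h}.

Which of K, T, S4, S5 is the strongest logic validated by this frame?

Reflexive (axiom T): yes — every world is R-related to itself.
Transitive (axiom 4): no — a R c and c R b, but not a R b.
Euclidean (axiom 5): no — a R c and a R g, but not c R g.
So F validates K, T; S4 would additionally require R to be transitive. The strongest is T.

T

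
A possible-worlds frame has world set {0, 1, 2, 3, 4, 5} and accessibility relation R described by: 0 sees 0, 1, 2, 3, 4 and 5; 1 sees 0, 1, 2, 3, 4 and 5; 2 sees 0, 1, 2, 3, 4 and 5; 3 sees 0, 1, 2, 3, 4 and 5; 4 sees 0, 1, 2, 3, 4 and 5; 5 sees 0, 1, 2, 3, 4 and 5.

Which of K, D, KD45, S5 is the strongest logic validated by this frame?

Serial (axiom D): yes — every world has a successor (e.g. 0 R 0).
Euclidean (axiom 5): yes — any two successors of a common world are R-related.
Transitive (axiom 4): yes — every two-step R-path is closed by a direct edge.
Reflexive (axiom T): yes — every world is R-related to itself.
So F validates K, D, KD45, S5. The strongest is S5.

S5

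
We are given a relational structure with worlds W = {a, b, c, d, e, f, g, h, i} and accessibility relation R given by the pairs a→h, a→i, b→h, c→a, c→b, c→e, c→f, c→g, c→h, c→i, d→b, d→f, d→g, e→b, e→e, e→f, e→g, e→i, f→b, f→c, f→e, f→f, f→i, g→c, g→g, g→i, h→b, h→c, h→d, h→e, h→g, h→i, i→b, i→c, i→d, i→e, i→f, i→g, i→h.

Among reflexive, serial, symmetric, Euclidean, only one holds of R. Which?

serial

Reflexive: no — a is not related to itself.
Serial: yes — every world has a successor (e.g. a R h).
Symmetric: no — a R h but not h R a.
Euclidean: no — c R a and c R b, but not a R b.
Only serial holds.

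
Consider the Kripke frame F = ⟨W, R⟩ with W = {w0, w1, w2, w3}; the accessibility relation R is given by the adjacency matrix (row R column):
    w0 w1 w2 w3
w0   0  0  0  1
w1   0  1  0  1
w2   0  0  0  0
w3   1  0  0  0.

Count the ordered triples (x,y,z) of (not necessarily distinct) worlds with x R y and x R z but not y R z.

4

Enumerating: (w0,w3,w3), (w1,w3,w1), (w1,w3,w3), (w3,w0,w0).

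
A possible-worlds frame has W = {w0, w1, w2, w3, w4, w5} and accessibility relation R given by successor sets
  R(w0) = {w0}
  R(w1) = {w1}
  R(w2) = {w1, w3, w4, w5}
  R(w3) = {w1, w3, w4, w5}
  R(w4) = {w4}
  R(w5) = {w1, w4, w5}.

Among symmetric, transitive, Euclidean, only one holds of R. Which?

Symmetric: no — w2 R w1 but not w1 R w2.
Transitive: yes — every two-step R-path is closed by a direct edge.
Euclidean: no — w2 R w1 and w2 R w3, but not w1 R w3.
Only transitive holds.

transitive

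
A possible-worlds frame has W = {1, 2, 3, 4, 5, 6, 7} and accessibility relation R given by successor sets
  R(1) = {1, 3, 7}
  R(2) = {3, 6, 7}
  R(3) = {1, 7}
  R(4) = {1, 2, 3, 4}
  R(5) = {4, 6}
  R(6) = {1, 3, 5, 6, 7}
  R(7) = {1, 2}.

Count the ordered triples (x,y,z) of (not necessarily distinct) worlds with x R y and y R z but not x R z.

Enumerating: (1,7,2), (2,3,1), (2,6,1), (2,6,5), (2,7,1), (2,7,2), (3,1,3), (3,7,2), (4,1,7), (4,2,6), (4,2,7), (4,3,7), … and 14 more.
Total: 26.

26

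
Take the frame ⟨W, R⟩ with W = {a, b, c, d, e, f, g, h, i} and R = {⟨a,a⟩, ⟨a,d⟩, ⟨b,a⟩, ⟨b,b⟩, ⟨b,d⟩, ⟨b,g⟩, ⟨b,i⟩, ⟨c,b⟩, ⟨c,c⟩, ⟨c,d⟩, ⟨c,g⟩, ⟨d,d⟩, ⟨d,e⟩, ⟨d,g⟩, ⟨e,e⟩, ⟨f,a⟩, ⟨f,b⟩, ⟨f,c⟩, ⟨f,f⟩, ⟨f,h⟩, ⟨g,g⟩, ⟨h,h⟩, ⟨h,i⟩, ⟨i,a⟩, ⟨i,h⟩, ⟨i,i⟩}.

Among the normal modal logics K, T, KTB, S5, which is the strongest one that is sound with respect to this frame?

Reflexive (axiom T): yes — every world is R-related to itself.
Symmetric (axiom B): no — a R d but not d R a.
Euclidean (axiom 5): no — b R a and b R g, but not a R g.
So F validates K, T; KTB would additionally require R to be symmetric. The strongest is T.

T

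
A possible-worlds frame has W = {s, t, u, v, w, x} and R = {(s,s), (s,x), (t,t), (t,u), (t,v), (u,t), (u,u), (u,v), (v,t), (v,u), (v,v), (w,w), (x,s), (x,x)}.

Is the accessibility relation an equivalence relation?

Yes

Reflexive: yes — every world is R-related to itself.
Symmetric: yes — every pair in R has its reverse in R.
Transitive: yes — every two-step R-path is closed by a direct edge.
So R is an equivalence relation.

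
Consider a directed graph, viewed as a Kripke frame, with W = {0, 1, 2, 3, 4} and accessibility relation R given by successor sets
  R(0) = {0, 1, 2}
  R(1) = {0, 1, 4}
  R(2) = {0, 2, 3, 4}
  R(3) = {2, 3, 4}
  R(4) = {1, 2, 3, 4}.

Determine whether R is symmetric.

Symmetric: yes — every pair in R has its reverse in R.

Yes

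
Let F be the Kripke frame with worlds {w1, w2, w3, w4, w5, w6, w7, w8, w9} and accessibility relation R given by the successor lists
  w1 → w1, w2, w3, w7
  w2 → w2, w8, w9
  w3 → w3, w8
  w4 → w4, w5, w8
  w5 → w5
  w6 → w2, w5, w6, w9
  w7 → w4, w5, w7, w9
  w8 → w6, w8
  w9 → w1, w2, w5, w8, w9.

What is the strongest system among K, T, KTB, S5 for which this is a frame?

Reflexive (axiom T): yes — every world is R-related to itself.
Symmetric (axiom B): no — w1 R w2 but not w2 R w1.
Euclidean (axiom 5): no — w1 R w2 and w1 R w3, but not w2 R w3.
So F validates K, T; KTB would additionally require R to be symmetric. The strongest is T.

T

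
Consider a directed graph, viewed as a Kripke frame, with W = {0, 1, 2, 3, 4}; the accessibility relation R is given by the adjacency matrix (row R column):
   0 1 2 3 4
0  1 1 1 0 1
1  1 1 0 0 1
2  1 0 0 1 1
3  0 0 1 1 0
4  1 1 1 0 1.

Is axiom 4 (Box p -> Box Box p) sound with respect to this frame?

The schema 4 characterises exactly the transitive frames.
Transitive: no — 0 R 2 and 2 R 3, but not 0 R 3.

No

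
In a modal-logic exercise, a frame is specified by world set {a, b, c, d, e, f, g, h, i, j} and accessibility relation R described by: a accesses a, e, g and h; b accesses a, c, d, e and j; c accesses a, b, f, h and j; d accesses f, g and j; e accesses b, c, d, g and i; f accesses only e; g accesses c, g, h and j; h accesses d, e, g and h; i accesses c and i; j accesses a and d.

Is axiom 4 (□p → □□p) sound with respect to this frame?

The schema 4 characterises exactly the transitive frames.
Transitive: no — a R e and e R b, but not a R b.

No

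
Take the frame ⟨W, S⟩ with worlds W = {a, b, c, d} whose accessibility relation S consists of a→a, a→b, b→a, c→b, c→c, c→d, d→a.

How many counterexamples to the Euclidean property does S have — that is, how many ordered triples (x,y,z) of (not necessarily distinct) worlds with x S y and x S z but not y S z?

Enumerating: (a,b,b), (c,b,b), (c,b,c), (c,b,d), (c,d,b), (c,d,c), (c,d,d).

7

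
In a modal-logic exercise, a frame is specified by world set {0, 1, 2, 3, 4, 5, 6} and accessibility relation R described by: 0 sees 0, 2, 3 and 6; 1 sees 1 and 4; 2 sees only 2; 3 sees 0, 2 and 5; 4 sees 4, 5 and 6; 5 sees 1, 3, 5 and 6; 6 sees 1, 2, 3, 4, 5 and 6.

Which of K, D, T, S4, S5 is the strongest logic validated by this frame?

D

Serial (axiom D): yes — every world has a successor (e.g. 0 R 0).
Reflexive (axiom T): no — 3 is not related to itself.
Transitive (axiom 4): no — 0 R 3 and 3 R 5, but not 0 R 5.
Euclidean (axiom 5): no — 0 R 2 and 0 R 3, but not 2 R 3.
So F validates K, D; T would additionally require R to be reflexive. The strongest is D.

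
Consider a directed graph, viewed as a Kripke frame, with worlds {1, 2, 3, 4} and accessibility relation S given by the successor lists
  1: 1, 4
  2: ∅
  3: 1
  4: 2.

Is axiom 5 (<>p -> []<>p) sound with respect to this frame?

No

By correspondence theory, 5 is valid on a frame iff S is Euclidean.
Euclidean: no — 1 S 4 and 1 S 1, but not 4 S 1.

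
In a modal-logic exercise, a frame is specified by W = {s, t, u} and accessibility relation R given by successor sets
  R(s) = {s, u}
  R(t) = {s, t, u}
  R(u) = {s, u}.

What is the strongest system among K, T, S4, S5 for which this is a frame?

Reflexive (axiom T): yes — every world is R-related to itself.
Transitive (axiom 4): yes — every two-step R-path is closed by a direct edge.
Euclidean (axiom 5): no — t R s and t R t, but not s R t.
So F validates K, T, S4; S5 would additionally require R to be Euclidean. The strongest is S4.

S4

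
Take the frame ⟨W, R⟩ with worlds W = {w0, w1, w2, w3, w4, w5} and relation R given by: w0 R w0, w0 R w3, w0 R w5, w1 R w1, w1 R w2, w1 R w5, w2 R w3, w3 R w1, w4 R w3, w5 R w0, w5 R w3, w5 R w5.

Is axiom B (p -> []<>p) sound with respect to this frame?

No

By correspondence theory, B is valid on a frame iff R is symmetric.
Symmetric: no — w0 R w3 but not w3 R w0.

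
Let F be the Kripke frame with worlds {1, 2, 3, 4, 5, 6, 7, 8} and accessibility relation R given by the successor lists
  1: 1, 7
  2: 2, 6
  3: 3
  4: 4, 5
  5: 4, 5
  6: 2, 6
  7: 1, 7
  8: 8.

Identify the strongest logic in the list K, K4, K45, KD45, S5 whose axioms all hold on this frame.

S5

Transitive (axiom 4): yes — every two-step R-path is closed by a direct edge.
Euclidean (axiom 5): yes — any two successors of a common world are R-related.
Serial (axiom D): yes — every world has a successor (e.g. 1 R 1).
Reflexive (axiom T): yes — every world is R-related to itself.
So F validates K, K4, K45, KD45, S5. The strongest is S5.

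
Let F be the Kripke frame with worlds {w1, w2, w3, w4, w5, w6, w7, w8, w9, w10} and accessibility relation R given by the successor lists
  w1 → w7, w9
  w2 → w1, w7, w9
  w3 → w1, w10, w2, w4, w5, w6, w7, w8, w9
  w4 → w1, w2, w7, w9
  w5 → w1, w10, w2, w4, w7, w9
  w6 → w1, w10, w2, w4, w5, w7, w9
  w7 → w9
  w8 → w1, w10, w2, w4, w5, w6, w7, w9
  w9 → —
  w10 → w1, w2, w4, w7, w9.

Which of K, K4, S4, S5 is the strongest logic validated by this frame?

Transitive (axiom 4): yes — every two-step R-path is closed by a direct edge.
Reflexive (axiom T): no — w1 is not related to itself.
Euclidean (axiom 5): no — w1 R w9 and w1 R w7, but not w9 R w7.
So F validates K, K4; S4 would additionally require R to be reflexive. The strongest is K4.

K4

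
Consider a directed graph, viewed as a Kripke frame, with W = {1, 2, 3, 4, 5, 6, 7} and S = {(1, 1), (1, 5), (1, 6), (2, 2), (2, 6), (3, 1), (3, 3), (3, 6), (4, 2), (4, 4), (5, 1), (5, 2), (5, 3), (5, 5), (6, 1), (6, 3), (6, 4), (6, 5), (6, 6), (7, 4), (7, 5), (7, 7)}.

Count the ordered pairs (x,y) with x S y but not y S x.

Enumerating: (2,6), (3,1), (4,2), (5,2), (5,3), (6,4), (6,5), (7,4), (7,5).

9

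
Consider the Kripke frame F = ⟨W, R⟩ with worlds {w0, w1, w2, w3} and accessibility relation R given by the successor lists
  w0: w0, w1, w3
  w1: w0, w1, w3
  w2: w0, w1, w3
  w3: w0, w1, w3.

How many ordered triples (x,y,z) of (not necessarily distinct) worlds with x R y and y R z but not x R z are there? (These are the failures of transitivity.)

0

R is transitive; there are no such tuples.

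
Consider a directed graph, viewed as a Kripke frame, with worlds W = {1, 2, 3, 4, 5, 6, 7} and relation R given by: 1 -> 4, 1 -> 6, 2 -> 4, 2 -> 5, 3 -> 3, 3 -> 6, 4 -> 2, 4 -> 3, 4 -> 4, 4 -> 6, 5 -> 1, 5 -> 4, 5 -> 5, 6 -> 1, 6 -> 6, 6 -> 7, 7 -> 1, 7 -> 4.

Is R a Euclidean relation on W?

No

Euclidean: no — 1 R 6 and 1 R 4, but not 6 R 4.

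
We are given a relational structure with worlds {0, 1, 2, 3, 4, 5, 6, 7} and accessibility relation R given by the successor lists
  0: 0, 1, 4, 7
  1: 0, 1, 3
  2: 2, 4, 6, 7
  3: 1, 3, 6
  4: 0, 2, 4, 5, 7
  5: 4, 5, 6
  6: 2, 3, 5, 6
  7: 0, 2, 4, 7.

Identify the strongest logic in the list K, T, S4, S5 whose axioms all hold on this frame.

Reflexive (axiom T): yes — every world is R-related to itself.
Transitive (axiom 4): no — 0 R 1 and 1 R 3, but not 0 R 3.
Euclidean (axiom 5): no — 0 R 1 and 0 R 4, but not 1 R 4.
So F validates K, T; S4 would additionally require R to be transitive. The strongest is T.

T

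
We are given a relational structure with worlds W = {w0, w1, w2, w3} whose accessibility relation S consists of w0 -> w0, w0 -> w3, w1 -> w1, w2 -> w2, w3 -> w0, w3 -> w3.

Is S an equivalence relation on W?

Yes

Reflexive: yes — every world is S-related to itself.
Symmetric: yes — every pair in S has its reverse in S.
Transitive: yes — every two-step S-path is closed by a direct edge.
So S is an equivalence relation.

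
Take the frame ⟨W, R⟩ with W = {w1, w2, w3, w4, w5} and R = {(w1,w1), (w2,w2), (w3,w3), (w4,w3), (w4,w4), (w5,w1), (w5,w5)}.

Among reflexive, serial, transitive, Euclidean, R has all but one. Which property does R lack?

Euclidean

Reflexive: yes — every world is R-related to itself.
Serial: yes — every world has a successor (e.g. w1 R w1).
Transitive: yes — every two-step R-path is closed by a direct edge.
Euclidean: no — w4 R w3 and w4 R w4, but not w3 R w4.
Only Euclidean fails.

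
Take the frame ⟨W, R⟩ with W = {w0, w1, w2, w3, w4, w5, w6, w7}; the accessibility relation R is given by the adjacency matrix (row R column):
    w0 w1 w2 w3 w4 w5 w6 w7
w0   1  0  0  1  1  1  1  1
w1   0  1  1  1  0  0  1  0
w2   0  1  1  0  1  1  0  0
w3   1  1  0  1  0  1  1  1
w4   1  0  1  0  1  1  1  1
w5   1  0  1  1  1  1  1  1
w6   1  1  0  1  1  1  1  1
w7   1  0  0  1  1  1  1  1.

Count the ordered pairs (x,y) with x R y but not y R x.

0

R is symmetric; there are no such tuples.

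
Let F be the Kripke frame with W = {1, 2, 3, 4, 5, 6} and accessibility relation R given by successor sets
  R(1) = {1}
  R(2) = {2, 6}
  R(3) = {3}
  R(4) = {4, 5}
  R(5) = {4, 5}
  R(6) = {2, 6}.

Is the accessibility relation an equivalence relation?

Yes

Reflexive: yes — every world is R-related to itself.
Symmetric: yes — every pair in R has its reverse in R.
Transitive: yes — every two-step R-path is closed by a direct edge.
So R is an equivalence relation.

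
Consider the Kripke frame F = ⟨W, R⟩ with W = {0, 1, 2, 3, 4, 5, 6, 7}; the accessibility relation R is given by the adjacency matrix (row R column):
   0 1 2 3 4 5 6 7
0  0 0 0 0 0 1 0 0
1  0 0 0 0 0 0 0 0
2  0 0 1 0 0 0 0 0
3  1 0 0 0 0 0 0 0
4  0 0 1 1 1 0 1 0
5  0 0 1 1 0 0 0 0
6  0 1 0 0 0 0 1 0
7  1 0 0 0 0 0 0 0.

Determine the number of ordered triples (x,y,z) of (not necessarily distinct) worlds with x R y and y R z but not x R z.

7

Enumerating: (0,5,2), (0,5,3), (3,0,5), (4,3,0), (4,6,1), (5,3,0), (7,0,5).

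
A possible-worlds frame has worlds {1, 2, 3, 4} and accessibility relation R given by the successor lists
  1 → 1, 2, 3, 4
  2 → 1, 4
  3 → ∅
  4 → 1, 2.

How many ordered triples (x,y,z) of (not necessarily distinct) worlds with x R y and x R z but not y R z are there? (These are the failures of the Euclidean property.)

Enumerating: (1,2,2), (1,2,3), (1,3,1), (1,3,2), (1,3,3), (1,3,4), (1,4,3), (1,4,4), (2,4,4), (4,2,2).

10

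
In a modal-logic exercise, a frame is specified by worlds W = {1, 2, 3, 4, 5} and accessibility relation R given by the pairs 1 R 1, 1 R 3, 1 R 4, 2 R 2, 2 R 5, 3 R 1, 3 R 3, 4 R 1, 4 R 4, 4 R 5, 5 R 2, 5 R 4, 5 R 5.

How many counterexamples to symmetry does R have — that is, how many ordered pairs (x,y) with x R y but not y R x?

0

R is symmetric; there are no such tuples.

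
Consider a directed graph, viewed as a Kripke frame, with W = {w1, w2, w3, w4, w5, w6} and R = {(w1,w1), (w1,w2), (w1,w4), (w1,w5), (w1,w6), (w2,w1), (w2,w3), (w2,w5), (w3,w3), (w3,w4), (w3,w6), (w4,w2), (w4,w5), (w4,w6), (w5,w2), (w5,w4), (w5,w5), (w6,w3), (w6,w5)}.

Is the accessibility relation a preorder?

Reflexive: no — w2 is not related to itself.
Transitive: no — w1 R w2 and w2 R w3, but not w1 R w3.
So R is not a preorder.

No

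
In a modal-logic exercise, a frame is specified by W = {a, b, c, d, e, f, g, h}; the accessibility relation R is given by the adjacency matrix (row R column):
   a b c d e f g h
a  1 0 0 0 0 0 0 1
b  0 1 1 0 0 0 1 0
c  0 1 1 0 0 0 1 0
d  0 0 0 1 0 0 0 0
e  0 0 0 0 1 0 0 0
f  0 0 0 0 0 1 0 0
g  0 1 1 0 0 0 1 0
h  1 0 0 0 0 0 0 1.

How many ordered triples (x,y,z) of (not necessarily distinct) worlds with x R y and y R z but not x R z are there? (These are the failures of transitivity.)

R is transitive; there are no such tuples.

0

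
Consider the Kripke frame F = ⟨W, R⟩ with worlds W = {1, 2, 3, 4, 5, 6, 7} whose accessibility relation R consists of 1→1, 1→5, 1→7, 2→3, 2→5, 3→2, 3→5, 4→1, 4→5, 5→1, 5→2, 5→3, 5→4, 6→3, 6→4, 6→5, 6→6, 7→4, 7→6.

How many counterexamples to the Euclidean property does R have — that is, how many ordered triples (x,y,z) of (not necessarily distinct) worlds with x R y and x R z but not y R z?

32

Enumerating: (1,5,5), (1,5,7), (1,7,1), (1,7,5), (1,7,7), (2,3,3), (2,5,5), (3,2,2), (3,5,5), (4,5,5), (5,1,2), (5,1,3), … and 20 more.
Total: 32.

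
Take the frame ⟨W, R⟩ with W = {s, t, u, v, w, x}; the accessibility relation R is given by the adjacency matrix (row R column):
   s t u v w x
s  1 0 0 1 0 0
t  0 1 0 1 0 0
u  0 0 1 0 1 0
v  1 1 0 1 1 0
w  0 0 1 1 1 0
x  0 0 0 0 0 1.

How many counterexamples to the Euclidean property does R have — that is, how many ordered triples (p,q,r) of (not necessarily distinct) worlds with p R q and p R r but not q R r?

8

Enumerating: (v,s,t), (v,s,w), (v,t,s), (v,t,w), (v,w,s), (v,w,t), (w,u,v), (w,v,u).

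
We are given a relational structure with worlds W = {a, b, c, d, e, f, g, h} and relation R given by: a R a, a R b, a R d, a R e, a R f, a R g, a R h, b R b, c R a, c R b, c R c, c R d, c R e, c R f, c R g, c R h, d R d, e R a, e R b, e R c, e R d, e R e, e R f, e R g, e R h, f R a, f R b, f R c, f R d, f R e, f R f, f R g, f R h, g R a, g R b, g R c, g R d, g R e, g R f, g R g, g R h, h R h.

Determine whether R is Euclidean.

Euclidean: no — a R b and a R d, but not b R d.

No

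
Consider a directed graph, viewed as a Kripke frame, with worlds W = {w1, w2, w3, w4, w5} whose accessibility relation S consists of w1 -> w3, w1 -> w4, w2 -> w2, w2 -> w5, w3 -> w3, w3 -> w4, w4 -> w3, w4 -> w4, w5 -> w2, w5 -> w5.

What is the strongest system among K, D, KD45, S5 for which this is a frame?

Serial (axiom D): yes — every world has a successor (e.g. w1 S w3).
Euclidean (axiom 5): yes — any two successors of a common world are S-related.
Transitive (axiom 4): yes — every two-step S-path is closed by a direct edge.
Reflexive (axiom T): no — w1 is not related to itself.
So F validates K, D, KD45; S5 would additionally require S to be reflexive. The strongest is KD45.

KD45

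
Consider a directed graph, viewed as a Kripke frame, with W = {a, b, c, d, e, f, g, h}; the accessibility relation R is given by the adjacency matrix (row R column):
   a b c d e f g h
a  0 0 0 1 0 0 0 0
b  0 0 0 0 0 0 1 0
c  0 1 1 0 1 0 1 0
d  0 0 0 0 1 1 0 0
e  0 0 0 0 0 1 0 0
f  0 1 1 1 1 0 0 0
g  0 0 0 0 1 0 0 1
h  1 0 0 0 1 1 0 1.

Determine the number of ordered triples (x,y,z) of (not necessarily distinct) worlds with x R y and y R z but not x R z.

Enumerating: (a,d,e), (a,d,f), (b,g,e), (b,g,h), (c,e,f), (c,g,h), (d,f,b), (d,f,c), (d,f,d), (e,f,b), (e,f,c), (e,f,d), … and 12 more.
Total: 24.

24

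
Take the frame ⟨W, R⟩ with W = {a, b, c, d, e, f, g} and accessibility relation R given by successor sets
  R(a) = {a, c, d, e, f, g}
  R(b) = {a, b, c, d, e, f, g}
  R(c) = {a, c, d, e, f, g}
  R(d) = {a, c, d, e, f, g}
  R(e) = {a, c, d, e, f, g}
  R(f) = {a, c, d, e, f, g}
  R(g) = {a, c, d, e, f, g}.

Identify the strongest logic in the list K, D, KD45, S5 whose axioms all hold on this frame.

Serial (axiom D): yes — every world has a successor (e.g. a R a).
Euclidean (axiom 5): no — b R a and b R b, but not a R b.
Transitive (axiom 4): yes — every two-step R-path is closed by a direct edge.
Reflexive (axiom T): yes — every world is R-related to itself.
So F validates K, D; KD45 would additionally require R to be Euclidean. The strongest is D.

D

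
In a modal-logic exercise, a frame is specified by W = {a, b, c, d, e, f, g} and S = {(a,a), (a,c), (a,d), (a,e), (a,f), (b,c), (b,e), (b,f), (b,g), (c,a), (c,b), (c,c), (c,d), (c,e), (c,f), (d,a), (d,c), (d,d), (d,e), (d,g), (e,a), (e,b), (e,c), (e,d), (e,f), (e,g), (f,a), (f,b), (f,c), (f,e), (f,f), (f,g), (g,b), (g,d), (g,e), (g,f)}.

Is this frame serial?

Yes

Serial: yes — every world has a successor (e.g. a S a).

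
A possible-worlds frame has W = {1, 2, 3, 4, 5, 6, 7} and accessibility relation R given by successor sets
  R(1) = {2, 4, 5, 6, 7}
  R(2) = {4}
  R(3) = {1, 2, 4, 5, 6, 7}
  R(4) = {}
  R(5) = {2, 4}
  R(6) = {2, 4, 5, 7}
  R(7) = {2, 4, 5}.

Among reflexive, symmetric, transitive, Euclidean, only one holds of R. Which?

transitive

Reflexive: no — 1 is not related to itself.
Symmetric: no — 1 R 2 but not 2 R 1.
Transitive: yes — every two-step R-path is closed by a direct edge.
Euclidean: no — 1 R 2 and 1 R 5, but not 2 R 5.
Only transitive holds.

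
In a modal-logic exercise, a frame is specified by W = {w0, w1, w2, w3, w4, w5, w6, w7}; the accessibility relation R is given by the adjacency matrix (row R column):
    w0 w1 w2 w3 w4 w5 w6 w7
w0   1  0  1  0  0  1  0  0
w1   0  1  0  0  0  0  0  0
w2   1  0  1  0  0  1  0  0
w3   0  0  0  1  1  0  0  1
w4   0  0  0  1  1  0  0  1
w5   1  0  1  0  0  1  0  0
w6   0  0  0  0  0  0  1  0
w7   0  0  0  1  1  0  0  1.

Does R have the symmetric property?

Yes

Symmetric: yes — every pair in R has its reverse in R.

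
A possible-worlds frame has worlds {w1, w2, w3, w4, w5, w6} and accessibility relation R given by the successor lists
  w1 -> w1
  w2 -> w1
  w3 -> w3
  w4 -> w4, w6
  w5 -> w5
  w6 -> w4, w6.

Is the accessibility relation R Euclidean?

Euclidean: yes — any two successors of a common world are R-related.

Yes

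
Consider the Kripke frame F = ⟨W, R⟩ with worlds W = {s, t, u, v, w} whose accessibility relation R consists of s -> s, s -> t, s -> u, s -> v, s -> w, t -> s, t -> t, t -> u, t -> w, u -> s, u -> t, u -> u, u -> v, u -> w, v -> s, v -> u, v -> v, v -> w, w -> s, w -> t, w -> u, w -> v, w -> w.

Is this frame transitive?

No

Transitive: no — t R s and s R v, but not t R v.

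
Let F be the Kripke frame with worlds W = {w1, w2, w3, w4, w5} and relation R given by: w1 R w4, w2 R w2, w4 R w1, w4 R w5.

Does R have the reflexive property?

No

Reflexive: no — w1 is not related to itself.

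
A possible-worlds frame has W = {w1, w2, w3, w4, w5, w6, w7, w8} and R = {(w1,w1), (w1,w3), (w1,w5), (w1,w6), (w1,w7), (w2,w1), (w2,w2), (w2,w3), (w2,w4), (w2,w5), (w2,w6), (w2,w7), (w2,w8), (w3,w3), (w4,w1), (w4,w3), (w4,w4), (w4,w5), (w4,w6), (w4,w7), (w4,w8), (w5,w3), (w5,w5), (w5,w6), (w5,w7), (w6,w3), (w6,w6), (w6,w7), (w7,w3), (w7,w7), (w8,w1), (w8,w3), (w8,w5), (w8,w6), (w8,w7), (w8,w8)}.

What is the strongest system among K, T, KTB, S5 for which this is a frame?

Reflexive (axiom T): yes — every world is R-related to itself.
Symmetric (axiom B): no — w1 R w3 but not w3 R w1.
Euclidean (axiom 5): no — w1 R w3 and w1 R w5, but not w3 R w5.
So F validates K, T; KTB would additionally require R to be symmetric. The strongest is T.

T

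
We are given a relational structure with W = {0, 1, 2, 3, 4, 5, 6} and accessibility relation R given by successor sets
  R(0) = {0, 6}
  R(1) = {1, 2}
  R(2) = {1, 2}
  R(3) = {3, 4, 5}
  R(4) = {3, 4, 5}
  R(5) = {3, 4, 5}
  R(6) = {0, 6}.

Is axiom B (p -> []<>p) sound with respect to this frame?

By correspondence theory, B is valid on a frame iff R is symmetric.
Symmetric: yes — every pair in R has its reverse in R.

Yes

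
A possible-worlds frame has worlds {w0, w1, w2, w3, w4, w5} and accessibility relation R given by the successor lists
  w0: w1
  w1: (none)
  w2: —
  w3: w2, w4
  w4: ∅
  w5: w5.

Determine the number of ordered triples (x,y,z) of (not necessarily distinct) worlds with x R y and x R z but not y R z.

Enumerating: (w0,w1,w1), (w3,w2,w2), (w3,w2,w4), (w3,w4,w2), (w3,w4,w4).

5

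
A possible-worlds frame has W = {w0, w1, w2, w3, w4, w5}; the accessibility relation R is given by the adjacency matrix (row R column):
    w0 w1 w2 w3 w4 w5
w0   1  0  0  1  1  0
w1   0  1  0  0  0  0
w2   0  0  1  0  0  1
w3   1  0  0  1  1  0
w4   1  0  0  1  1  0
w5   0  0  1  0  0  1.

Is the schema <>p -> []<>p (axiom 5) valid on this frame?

The schema 5 characterises exactly the Euclidean frames.
Euclidean: yes — any two successors of a common world are R-related.

Yes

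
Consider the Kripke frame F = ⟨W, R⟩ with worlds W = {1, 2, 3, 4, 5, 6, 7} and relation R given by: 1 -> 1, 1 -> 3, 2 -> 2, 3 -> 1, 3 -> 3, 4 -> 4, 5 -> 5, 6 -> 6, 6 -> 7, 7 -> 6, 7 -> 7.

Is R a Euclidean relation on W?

Euclidean: yes — any two successors of a common world are R-related.

Yes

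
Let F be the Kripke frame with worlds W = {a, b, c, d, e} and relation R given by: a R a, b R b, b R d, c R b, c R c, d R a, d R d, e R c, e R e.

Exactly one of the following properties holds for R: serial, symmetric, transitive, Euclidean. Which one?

serial

Serial: yes — every world has a successor (e.g. a R a).
Symmetric: no — b R d but not d R b.
Transitive: no — b R d and d R a, but not b R a.
Euclidean: no — b R d and b R b, but not d R b.
Only serial holds.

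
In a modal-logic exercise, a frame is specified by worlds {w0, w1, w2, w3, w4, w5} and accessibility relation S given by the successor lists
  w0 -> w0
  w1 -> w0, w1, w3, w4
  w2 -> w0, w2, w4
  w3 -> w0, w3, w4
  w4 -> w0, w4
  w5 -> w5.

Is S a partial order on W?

Yes

Reflexive: yes — every world is S-related to itself.
Transitive: yes — every two-step S-path is closed by a direct edge.
Antisymmetric: yes — no distinct pair is related both ways.
So S is a partial order.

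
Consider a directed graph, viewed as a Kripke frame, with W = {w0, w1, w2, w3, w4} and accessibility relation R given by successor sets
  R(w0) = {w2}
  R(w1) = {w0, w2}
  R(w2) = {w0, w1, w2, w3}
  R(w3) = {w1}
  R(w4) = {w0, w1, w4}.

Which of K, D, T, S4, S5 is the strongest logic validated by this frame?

Serial (axiom D): yes — every world has a successor (e.g. w0 R w2).
Reflexive (axiom T): no — w0 is not related to itself.
Transitive (axiom 4): no — w0 R w2 and w2 R w1, but not w0 R w1.
Euclidean (axiom 5): no — w2 R w0 and w2 R w1, but not w0 R w1.
So F validates K, D; T would additionally require R to be reflexive. The strongest is D.

D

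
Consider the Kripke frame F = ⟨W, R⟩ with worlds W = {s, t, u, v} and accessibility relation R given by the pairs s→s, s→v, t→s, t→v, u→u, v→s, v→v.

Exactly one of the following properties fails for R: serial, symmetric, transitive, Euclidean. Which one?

symmetric

Serial: yes — every world has a successor (e.g. s R s).
Symmetric: no — t R s but not s R t.
Transitive: yes — every two-step R-path is closed by a direct edge.
Euclidean: yes — any two successors of a common world are R-related.
Only symmetric fails.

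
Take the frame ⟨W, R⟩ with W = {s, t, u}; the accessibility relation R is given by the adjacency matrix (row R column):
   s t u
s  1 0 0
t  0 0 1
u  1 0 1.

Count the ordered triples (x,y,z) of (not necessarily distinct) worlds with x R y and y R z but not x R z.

1

Enumerating: (t,u,s).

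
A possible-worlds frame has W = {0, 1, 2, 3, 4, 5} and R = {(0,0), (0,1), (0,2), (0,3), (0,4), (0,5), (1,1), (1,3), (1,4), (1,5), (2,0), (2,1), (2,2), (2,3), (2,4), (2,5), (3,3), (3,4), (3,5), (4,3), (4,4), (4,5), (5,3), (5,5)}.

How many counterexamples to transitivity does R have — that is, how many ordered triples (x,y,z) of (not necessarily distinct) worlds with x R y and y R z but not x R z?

1

Enumerating: (5,3,4).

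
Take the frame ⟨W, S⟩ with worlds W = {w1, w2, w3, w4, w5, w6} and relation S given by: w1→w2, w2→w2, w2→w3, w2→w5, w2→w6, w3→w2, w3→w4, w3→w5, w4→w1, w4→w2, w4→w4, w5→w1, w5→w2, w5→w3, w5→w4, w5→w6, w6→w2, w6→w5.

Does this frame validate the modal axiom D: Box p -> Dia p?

Yes

Axiom D corresponds to the accessibility relation being serial.
Serial: yes — every world has a successor (e.g. w1 S w2).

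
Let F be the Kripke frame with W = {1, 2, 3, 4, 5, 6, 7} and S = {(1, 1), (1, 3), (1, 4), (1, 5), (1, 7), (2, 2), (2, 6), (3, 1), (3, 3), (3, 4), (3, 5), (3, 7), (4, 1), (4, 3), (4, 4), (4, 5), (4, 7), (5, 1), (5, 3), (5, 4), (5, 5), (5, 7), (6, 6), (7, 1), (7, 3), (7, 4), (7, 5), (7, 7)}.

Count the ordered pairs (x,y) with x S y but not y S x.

1

Enumerating: (2,6).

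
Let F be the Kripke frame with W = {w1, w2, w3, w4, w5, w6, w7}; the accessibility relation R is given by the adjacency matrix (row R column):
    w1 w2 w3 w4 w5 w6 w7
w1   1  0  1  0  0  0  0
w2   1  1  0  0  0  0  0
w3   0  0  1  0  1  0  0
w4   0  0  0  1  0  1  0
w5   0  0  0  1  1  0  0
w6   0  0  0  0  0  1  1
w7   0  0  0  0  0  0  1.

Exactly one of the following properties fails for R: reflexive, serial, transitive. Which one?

transitive

Reflexive: yes — every world is R-related to itself.
Serial: yes — every world has a successor (e.g. w1 R w1).
Transitive: no — w1 R w3 and w3 R w5, but not w1 R w5.
Only transitive fails.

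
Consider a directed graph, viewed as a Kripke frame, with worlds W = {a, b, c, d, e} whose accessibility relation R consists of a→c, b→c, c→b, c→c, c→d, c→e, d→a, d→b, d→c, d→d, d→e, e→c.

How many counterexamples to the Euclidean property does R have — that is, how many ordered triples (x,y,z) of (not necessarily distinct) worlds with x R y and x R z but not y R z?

19

Enumerating: (c,b,b), (c,b,d), (c,b,e), (c,e,b), (c,e,d), (c,e,e), (d,a,a), (d,a,b), (d,a,d), (d,a,e), (d,b,a), (d,b,b), … and 7 more.
Total: 19.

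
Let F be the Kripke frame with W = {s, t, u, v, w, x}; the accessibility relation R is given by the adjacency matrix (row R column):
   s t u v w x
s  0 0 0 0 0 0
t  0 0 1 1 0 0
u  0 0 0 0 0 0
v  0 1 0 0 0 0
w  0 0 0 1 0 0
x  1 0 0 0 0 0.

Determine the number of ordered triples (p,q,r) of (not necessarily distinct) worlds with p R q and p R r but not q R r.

7

Enumerating: (t,u,u), (t,u,v), (t,v,u), (t,v,v), (v,t,t), (w,v,v), (x,s,s).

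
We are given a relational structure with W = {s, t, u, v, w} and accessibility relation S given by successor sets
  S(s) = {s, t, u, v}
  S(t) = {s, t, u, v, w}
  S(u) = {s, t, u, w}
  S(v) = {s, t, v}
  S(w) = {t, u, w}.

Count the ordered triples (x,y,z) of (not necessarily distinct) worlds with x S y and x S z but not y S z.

10

Enumerating: (s,u,v), (s,v,u), (t,s,w), (t,u,v), (t,v,u), (t,v,w), (t,w,s), (t,w,v), (u,s,w), (u,w,s).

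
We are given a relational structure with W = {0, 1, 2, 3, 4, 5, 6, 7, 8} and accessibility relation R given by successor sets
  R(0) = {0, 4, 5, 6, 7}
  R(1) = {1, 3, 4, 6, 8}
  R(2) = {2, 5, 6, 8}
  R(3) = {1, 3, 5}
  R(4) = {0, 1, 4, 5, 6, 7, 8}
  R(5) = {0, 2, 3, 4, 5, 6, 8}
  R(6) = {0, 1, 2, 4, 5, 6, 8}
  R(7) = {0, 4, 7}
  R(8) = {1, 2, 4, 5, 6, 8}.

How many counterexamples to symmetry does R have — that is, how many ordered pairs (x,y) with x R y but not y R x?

R is symmetric; there are no such tuples.

0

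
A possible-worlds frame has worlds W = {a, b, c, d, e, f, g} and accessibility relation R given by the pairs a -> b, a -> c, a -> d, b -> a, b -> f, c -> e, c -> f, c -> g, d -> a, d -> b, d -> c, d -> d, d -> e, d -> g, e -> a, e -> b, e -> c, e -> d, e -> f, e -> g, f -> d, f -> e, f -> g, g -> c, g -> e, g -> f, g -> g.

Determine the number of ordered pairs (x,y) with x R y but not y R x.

9

Enumerating: (a,c), (b,f), (c,f), (d,b), (d,c), (d,g), (e,a), (e,b), (f,d).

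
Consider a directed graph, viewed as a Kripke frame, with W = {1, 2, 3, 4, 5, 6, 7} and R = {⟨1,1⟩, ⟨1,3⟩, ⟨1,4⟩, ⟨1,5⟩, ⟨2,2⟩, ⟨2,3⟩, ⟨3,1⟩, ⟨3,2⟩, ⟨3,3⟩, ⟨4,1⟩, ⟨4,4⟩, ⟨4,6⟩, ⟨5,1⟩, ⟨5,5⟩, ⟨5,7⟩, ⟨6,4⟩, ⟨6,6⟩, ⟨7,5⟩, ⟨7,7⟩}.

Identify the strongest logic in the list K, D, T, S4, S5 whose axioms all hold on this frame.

T

Serial (axiom D): yes — every world has a successor (e.g. 1 R 1).
Reflexive (axiom T): yes — every world is R-related to itself.
Transitive (axiom 4): no — 1 R 3 and 3 R 2, but not 1 R 2.
Euclidean (axiom 5): no — 1 R 3 and 1 R 4, but not 3 R 4.
So F validates K, D, T; S4 would additionally require R to be transitive. The strongest is T.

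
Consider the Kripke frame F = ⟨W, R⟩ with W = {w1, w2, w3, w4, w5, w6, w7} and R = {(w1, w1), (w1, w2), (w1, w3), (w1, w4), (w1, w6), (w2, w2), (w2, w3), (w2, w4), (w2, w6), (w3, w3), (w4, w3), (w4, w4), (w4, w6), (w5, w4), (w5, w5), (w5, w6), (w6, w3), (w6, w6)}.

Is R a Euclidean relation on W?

No

Euclidean: no — w1 R w3 and w1 R w2, but not w3 R w2.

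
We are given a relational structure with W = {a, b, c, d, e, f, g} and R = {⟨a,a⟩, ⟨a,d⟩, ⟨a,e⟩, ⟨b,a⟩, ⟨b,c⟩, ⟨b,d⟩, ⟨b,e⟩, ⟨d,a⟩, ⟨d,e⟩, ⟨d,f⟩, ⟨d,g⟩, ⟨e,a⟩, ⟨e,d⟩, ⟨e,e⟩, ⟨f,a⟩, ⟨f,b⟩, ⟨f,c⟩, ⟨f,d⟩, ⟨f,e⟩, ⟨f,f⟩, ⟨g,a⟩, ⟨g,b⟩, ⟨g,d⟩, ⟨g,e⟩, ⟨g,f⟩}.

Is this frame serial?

Serial: no — c has no R-successor.

No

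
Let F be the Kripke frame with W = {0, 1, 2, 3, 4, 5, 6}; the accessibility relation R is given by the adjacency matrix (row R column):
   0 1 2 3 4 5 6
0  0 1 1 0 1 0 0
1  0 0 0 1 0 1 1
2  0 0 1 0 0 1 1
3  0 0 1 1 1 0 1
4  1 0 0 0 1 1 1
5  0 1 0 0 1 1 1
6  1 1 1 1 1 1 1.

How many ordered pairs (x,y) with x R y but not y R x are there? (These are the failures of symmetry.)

7

Enumerating: (0,1), (0,2), (1,3), (2,5), (3,2), (3,4), (6,0).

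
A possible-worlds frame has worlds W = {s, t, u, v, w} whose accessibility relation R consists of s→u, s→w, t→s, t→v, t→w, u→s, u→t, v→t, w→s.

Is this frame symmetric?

Symmetric: no — t R s but not s R t.

No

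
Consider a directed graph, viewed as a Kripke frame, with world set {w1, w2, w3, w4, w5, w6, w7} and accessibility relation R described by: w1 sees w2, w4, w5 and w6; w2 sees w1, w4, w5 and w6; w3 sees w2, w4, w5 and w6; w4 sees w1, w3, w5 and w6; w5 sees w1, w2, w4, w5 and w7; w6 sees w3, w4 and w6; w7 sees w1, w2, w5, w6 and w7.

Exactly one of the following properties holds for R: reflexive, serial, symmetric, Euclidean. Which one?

Reflexive: no — w1 is not related to itself.
Serial: yes — every world has a successor (e.g. w1 R w2).
Symmetric: no — w1 R w6 but not w6 R w1.
Euclidean: no — w1 R w4 and w1 R w2, but not w4 R w2.
Only serial holds.

serial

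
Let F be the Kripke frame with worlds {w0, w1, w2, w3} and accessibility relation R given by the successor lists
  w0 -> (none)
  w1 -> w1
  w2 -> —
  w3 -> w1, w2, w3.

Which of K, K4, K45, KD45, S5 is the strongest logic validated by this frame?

Transitive (axiom 4): yes — every two-step R-path is closed by a direct edge.
Euclidean (axiom 5): no — w3 R w1 and w3 R w2, but not w1 R w2.
Serial (axiom D): no — w0 has no R-successor.
Reflexive (axiom T): no — w0 is not related to itself.
So F validates K, K4; K45 would additionally require R to be Euclidean. The strongest is K4.

K4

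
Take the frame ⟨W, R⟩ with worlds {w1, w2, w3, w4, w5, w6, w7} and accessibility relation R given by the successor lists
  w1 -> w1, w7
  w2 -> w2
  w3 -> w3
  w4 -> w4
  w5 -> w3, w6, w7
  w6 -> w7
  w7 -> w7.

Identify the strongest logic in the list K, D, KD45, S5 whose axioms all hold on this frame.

D

Serial (axiom D): yes — every world has a successor (e.g. w1 R w1).
Euclidean (axiom 5): no — w5 R w3 and w5 R w6, but not w3 R w6.
Transitive (axiom 4): yes — every two-step R-path is closed by a direct edge.
Reflexive (axiom T): no — w5 is not related to itself.
So F validates K, D; KD45 would additionally require R to be Euclidean. The strongest is D.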